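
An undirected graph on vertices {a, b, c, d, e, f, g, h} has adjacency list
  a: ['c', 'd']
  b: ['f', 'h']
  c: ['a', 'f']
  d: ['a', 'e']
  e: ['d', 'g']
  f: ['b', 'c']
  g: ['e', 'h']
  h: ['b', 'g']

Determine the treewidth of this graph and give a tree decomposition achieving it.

Treewidth 2.
One optimal decomposition is:
Bags: B1 = {d, e, g}  B2 = {a, d, g}  B3 = {a, c, g}  B4 = {c, f, g}  B5 = {b, f, g}  B6 = {b, g, h}
Tree: B1–B2, B2–B3, B3–B4, B4–B5, B5–B6

Every bag has size at most 3, so the width is 3 − 1 = 2 and tw(G) ≤ 2. The edges g–e–d–a–c–f–b–h–g form a cycle, so G is not a tree and its treewidth is at least 2. Therefore the treewidth is 2.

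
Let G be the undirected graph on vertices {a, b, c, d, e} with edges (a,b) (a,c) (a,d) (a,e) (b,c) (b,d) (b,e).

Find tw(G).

2

A width-2 tree decomposition is:
Bags: B1 = {a, b, c}  B2 = {a, b, d}  B3 = {a, b, e}
Tree: B1–B2, B1–B3
The largest bag has 3 vertices, giving width 2; this decomposition certifies tw(G) ≤ 2. For the lower bound, the 3 vertices {a, b, d} are pairwise adjacent, and any tree decomposition puts a clique entirely inside one bag — forcing width ≥ 2. Hence tw(G) = 2 exactly.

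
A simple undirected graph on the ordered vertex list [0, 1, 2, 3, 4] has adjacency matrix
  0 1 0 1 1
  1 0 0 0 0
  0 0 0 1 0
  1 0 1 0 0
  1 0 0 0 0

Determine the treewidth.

1

A width-1 tree decomposition is:
Bags: B1 = {0, 3}  B2 = {0, 1}  B3 = {0, 4}  B4 = {2, 3}
Tree: B1–B2, B2–B3, B1–B4
Each bag holds 2 vertices, so the decomposition has width 1, which upper-bounds the treewidth. G has an edge, so its treewidth is at least 1. Hence tw(G) = 1 exactly.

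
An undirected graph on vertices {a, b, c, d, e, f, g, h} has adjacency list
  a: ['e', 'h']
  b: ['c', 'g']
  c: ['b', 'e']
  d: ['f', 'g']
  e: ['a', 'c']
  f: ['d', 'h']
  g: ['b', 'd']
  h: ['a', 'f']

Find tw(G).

2

A width-2 tree decomposition is:
Bags: B1 = {b, c, e}  B2 = {b, e, g}  B3 = {d, e, g}  B4 = {d, e, f}  B5 = {e, f, h}  B6 = {a, e, h}
Tree: B1–B2, B2–B3, B3–B4, B4–B5, B5–B6
Every bag has size at most 3, so the width is 3 − 1 = 2 and tw(G) ≤ 2. For the lower bound, G contains the cycle e–c–b–g–d–f–h–a–e, so G is not a forest; only forests have treewidth ≤ 1, hence tw(G) ≥ 2. The upper and lower bounds meet at 2, so that is the treewidth.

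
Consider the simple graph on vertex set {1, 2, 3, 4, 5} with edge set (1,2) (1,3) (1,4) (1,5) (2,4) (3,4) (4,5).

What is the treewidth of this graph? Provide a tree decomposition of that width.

The largest bag has 3 vertices, giving width 2; this decomposition certifies tw(G) ≤ 2. For the lower bound, the 3 vertices {1, 2, 4} are pairwise adjacent, and any tree decomposition puts a clique entirely inside one bag — forcing width ≥ 2. Therefore the treewidth is 2.

Treewidth 2.
One such decomposition:
Bags: B1 = {1, 2, 4}  B2 = {1, 3, 4}  B3 = {1, 4, 5}
Tree: B1–B2, B2–B3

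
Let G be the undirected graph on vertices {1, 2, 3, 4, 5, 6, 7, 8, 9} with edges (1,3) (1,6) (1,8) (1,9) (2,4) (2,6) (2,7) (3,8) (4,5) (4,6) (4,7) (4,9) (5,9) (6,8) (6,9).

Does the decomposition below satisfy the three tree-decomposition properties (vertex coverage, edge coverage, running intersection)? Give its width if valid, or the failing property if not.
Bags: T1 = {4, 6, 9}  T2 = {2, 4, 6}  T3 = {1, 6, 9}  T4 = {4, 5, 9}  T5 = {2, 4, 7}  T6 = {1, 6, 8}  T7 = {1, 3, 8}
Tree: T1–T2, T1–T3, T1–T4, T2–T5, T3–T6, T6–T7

Yes; width 2.

Vertex coverage: the bags together contain {1, 2, 3, 4, 5, 6, 7, 8, 9}, the full vertex set. Edge coverage: each edge of G has both endpoints in at least one bag. Running intersection: for every vertex, the bags containing it form a connected subtree. All three properties hold, so this is a valid tree decomposition of width max|bag| − 1 = 2, and hence tw(G) ≤ 2.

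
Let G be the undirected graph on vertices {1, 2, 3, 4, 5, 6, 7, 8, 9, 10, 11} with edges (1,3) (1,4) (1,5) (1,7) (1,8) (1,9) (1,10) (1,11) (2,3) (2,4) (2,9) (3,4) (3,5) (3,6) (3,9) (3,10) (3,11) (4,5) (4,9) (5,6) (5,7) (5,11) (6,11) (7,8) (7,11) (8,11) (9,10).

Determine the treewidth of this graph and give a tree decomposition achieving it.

Treewidth 3.
One optimal decomposition is:
Bags: B1 = {1, 3, 4, 5}  B2 = {1, 3, 5, 11}  B3 = {1, 3, 4, 9}  B4 = {1, 5, 7, 11}  B5 = {1, 7, 8, 11}  B6 = {3, 5, 6, 11}  B7 = {2, 3, 4, 9}  B8 = {1, 3, 9, 10}
Tree: B1–B2, B1–B3, B2–B4, B4–B5, B2–B6, B3–B7, B3–B8

The largest bag has 4 vertices, giving width 3; this decomposition certifies tw(G) ≤ 3. For the lower bound, the 4 vertices {1, 7, 8, 11} are pairwise adjacent, and any tree decomposition puts a clique entirely inside one bag — forcing width ≥ 3. Therefore the treewidth is 3.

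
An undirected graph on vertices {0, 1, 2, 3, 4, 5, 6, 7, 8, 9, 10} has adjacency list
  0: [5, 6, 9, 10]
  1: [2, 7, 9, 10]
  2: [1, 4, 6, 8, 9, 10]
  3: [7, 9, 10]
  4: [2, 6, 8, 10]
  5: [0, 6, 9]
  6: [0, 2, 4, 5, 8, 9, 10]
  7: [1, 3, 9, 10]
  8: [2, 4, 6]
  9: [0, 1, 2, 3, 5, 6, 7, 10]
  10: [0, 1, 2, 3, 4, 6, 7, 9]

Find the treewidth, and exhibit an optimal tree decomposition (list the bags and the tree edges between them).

Each bag holds 4 vertices, so the decomposition has width 3, which upper-bounds the treewidth. Conversely, {2, 4, 6, 8} is a clique of size 4, and the vertices of any clique must share a bag in every tree decomposition; so some bag has ≥ 4 vertices and tw(G) ≥ 3. Combining the bounds, tw(G) = 3.

Treewidth 3.
One optimal decomposition is:
Bags: B1 = {2, 4, 6, 10}  B2 = {2, 6, 9, 10}  B3 = {0, 6, 9, 10}  B4 = {1, 2, 9, 10}  B5 = {1, 7, 9, 10}  B6 = {0, 5, 6, 9}  B7 = {3, 7, 9, 10}  B8 = {2, 4, 6, 8}
Tree: B1–B2, B2–B3, B2–B4, B4–B5, B3–B6, B5–B7, B1–B8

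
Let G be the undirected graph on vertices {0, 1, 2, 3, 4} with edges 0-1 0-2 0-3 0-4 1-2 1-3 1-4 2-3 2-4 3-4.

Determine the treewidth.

A width-4 tree decomposition is:
Bags: B1 = {0, 1, 2, 3, 4}
Tree: (single bag)
A single bag containing all 5 vertices is trivially a valid decomposition of width 4. Conversely, {0, 1, 2, 3, 4} is a clique of size 5, and the vertices of any clique must share a bag in every tree decomposition; so some bag has ≥ 5 vertices and tw(G) ≥ 4. Hence tw(G) = 4 exactly.

4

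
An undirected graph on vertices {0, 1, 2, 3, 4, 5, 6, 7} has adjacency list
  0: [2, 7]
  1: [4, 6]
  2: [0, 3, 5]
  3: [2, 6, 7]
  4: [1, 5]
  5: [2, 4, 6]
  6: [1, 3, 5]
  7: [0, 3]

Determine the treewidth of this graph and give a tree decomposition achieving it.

The largest bag has 3 vertices, giving width 2; this decomposition certifies tw(G) ≤ 2. Since 0–7–3–2–0 is a cycle in G, G is not acyclic. Forests are exactly the graphs of treewidth ≤ 1, so tw(G) ≥ 2. The upper and lower bounds meet at 2, so that is the treewidth.

Treewidth 2.
Bags: B1 = {0, 2, 7}  B2 = {2, 3, 7}  B3 = {2, 3, 5}  B4 = {3, 5, 6}  B5 = {4, 5, 6}  B6 = {1, 4, 6}
Tree: B1–B2, B2–B3, B3–B4, B4–B5, B5–B6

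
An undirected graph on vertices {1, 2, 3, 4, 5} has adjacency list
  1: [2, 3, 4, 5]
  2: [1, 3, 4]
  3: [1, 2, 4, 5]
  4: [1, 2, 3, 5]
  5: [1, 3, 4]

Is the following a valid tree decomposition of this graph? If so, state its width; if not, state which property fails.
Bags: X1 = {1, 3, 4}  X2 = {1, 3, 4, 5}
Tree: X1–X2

A tree decomposition must satisfy three properties: every vertex lies in some bag; for every edge, both endpoints lie together in some bag; and for every vertex, the bags containing it form a connected subtree. Here vertex 2 appears in no bag, so the decomposition is invalid.

No — vertex 2 appears in no bag.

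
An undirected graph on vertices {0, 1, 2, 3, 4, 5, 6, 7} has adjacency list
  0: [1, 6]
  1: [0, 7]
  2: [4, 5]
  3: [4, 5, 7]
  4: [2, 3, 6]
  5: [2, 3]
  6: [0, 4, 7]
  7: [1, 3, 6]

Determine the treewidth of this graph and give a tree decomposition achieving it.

Treewidth 2.
One optimal decomposition is:
Bags: B1 = {2, 3, 5}  B2 = {2, 3, 4}  B3 = {3, 4, 7}  B4 = {4, 6, 7}  B5 = {1, 6, 7}  B6 = {0, 1, 6}
Tree: B1–B2, B2–B3, B3–B4, B4–B5, B5–B6

Every bag has size at most 3, so the width is 3 − 1 = 2 and tw(G) ≤ 2. The edges 5–2–4–3–5 form a cycle, so G is not a tree and its treewidth is at least 2. Hence tw(G) = 2 exactly.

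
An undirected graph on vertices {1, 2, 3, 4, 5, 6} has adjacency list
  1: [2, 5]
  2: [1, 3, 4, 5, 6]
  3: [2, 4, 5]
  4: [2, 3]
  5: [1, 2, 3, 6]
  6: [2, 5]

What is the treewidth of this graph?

A width-2 tree decomposition is:
Bags: B1 = {1, 2, 5}  B2 = {2, 5, 6}  B3 = {2, 3, 5}  B4 = {2, 3, 4}
Tree: B1–B2, B2–B3, B3–B4
The largest bag has 3 vertices, giving width 2; this decomposition certifies tw(G) ≤ 2. For the lower bound, the 3 vertices {2, 3, 4} are pairwise adjacent, and any tree decomposition puts a clique entirely inside one bag — forcing width ≥ 2. The upper and lower bounds meet at 2, so that is the treewidth.

2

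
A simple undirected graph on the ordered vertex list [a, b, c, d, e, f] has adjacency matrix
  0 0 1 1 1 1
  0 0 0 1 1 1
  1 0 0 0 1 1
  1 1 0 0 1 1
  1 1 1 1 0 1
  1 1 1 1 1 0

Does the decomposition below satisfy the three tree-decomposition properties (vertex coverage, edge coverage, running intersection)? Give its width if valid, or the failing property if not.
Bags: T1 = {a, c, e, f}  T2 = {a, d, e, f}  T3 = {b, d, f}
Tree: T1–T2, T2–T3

A tree decomposition must satisfy three properties: every vertex lies in some bag; for every edge, both endpoints lie together in some bag; and for every vertex, the bags containing it form a connected subtree. Here edge (e,b) lies in no bag, so the decomposition is invalid.

No — edge (e,b) lies in no bag.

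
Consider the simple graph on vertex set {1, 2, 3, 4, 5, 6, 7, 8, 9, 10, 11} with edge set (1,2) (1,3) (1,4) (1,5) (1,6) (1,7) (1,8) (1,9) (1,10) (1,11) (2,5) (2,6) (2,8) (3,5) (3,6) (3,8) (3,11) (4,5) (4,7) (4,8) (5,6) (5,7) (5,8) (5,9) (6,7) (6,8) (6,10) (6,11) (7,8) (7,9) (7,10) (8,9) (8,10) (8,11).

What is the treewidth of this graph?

4

A width-4 tree decomposition is:
Bags: B1 = {1, 3, 5, 6, 8}  B2 = {1, 3, 6, 8, 11}  B3 = {1, 5, 6, 7, 8}  B4 = {1, 5, 7, 8, 9}  B5 = {1, 4, 5, 7, 8}  B6 = {1, 6, 7, 8, 10}  B7 = {1, 2, 5, 6, 8}
Tree: B1–B2, B1–B3, B3–B4, B3–B5, B3–B6, B3–B7
Each bag holds 5 vertices, so the decomposition has width 4, which upper-bounds the treewidth. On the other hand G contains the 5-clique {1, 6, 7, 8, 10}. A clique must lie in a single bag of any decomposition, so no decomposition can have width below 4. Hence tw(G) = 4 exactly.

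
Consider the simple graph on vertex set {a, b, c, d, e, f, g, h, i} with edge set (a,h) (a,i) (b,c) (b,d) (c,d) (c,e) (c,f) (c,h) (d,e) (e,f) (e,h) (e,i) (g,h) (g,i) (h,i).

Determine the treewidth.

A width-2 tree decomposition is:
Bags: B1 = {c, e, h}  B2 = {e, h, i}  B3 = {a, h, i}  B4 = {c, e, f}  B5 = {c, d, e}  B6 = {b, c, d}  B7 = {g, h, i}
Tree: B1–B2, B2–B3, B1–B4, B4–B5, B5–B6, B2–B7
Each bag holds 3 vertices, so the decomposition has width 2, which upper-bounds the treewidth. For the lower bound, the 3 vertices {c, d, e} are pairwise adjacent, and any tree decomposition puts a clique entirely inside one bag — forcing width ≥ 2. Therefore the treewidth is 2.

2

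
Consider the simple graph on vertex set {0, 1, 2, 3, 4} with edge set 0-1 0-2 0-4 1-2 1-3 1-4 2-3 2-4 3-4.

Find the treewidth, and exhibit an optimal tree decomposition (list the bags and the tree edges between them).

The largest bag has 4 vertices, giving width 3; this decomposition certifies tw(G) ≤ 3. On the other hand G contains the 4-clique {0, 1, 2, 4}. A clique must lie in a single bag of any decomposition, so no decomposition can have width below 3. The upper and lower bounds meet at 3, so that is the treewidth.

Treewidth 3.
One such decomposition:
Bags: B1 = {1, 2, 3, 4}  B2 = {0, 1, 2, 4}
Tree: B1–B2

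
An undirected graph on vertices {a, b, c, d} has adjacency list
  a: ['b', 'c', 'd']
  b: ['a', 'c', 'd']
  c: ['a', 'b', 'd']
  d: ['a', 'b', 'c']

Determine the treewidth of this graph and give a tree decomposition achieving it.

A single bag containing all 4 vertices is trivially a valid decomposition of width 3. Conversely, {a, b, c, d} is a clique of size 4, and the vertices of any clique must share a bag in every tree decomposition; so some bag has ≥ 4 vertices and tw(G) ≥ 3. Combining the bounds, tw(G) = 3.

Treewidth 3.
Bags: B1 = {a, b, c, d}
Tree: (single bag)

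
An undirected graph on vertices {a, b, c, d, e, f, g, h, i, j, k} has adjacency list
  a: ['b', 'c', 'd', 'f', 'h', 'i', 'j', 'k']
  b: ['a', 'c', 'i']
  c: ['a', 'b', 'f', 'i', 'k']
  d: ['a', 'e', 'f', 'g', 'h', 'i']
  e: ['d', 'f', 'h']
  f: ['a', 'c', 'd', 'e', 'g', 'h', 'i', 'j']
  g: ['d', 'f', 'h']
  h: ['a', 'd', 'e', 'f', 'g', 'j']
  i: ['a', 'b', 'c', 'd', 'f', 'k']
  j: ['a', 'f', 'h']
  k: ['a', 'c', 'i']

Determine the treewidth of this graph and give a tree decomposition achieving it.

Treewidth 3.
One such decomposition:
Bags: B1 = {a, d, f, i}  B2 = {a, c, f, i}  B3 = {a, c, i, k}  B4 = {a, d, f, h}  B5 = {d, e, f, h}  B6 = {a, b, c, i}  B7 = {d, f, g, h}  B8 = {a, f, h, j}
Tree: B1–B2, B2–B3, B1–B4, B4–B5, B2–B6, B5–B7, B4–B8

The largest bag has 4 vertices, giving width 3; this decomposition certifies tw(G) ≤ 3. Conversely, {d, f, g, h} is a clique of size 4, and the vertices of any clique must share a bag in every tree decomposition; so some bag has ≥ 4 vertices and tw(G) ≥ 3. Combining the bounds, tw(G) = 3.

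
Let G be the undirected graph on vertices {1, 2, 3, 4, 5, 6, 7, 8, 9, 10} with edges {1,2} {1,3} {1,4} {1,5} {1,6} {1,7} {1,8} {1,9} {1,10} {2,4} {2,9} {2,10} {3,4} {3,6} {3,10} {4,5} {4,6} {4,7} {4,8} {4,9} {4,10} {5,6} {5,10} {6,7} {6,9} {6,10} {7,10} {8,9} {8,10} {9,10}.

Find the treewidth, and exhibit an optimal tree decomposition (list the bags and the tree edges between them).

Every bag has size at most 5, so the width is 5 − 1 = 4 and tw(G) ≤ 4. Conversely, {1, 4, 8, 9, 10} is a clique of size 5, and the vertices of any clique must share a bag in every tree decomposition; so some bag has ≥ 5 vertices and tw(G) ≥ 4. Combining the bounds, tw(G) = 4.

Treewidth 4.
One optimal decomposition is:
Bags: B1 = {1, 4, 8, 9, 10}  B2 = {1, 4, 6, 9, 10}  B3 = {1, 4, 6, 7, 10}  B4 = {1, 2, 4, 9, 10}  B5 = {1, 3, 4, 6, 10}  B6 = {1, 4, 5, 6, 10}
Tree: B1–B2, B2–B3, B2–B4, B3–B5, B3–B6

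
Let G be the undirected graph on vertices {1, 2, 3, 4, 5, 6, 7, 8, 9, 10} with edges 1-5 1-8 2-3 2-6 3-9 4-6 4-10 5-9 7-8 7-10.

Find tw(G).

A width-2 tree decomposition is:
Bags: B1 = {2, 3, 9}  B2 = {2, 6, 9}  B3 = {4, 6, 9}  B4 = {4, 9, 10}  B5 = {7, 9, 10}  B6 = {7, 8, 9}  B7 = {1, 8, 9}  B8 = {1, 5, 9}
Tree: B1–B2, B2–B3, B3–B4, B4–B5, B5–B6, B6–B7, B7–B8
Every bag has size at most 3, so the width is 3 − 1 = 2 and tw(G) ≤ 2. For the lower bound, G contains the cycle 9–3–2–6–4–10–7–8–1–5–9, so G is not a forest; only forests have treewidth ≤ 1, hence tw(G) ≥ 2. The upper and lower bounds meet at 2, so that is the treewidth.

2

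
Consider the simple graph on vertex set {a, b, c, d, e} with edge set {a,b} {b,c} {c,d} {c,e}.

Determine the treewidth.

1

A width-1 tree decomposition is:
Bags: B1 = {b, c}  B2 = {a, b}  B3 = {c, e}  B4 = {c, d}
Tree: B1–B2, B1–B3, B3–B4
Each bag holds 2 vertices, so the decomposition has width 1, which upper-bounds the treewidth. Since G has at least one edge (e.g. b–c), it is not an edgeless graph, so tw(G) ≥ 1. Hence tw(G) = 1 exactly.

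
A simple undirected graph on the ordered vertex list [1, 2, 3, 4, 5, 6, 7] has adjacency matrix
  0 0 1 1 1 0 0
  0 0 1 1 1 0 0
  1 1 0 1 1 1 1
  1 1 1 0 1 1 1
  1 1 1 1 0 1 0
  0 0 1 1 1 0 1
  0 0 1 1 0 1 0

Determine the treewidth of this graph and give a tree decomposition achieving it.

Every bag has size at most 4, so the width is 4 − 1 = 3 and tw(G) ≤ 3. Conversely, {1, 3, 4, 5} is a clique of size 4, and the vertices of any clique must share a bag in every tree decomposition; so some bag has ≥ 4 vertices and tw(G) ≥ 3. Hence tw(G) = 3 exactly.

Treewidth 3.
Bags: B1 = {3, 4, 5, 6}  B2 = {1, 3, 4, 5}  B3 = {2, 3, 4, 5}  B4 = {3, 4, 6, 7}
Tree: B1–B2, B2–B3, B1–B4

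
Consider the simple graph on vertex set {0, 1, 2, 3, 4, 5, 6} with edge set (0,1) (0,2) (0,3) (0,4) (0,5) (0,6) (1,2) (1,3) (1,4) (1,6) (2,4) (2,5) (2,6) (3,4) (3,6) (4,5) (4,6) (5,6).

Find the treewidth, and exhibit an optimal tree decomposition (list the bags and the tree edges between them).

The largest bag has 5 vertices, giving width 4; this decomposition certifies tw(G) ≤ 4. For the lower bound, the 5 vertices {0, 1, 2, 4, 6} are pairwise adjacent, and any tree decomposition puts a clique entirely inside one bag — forcing width ≥ 4. Hence tw(G) = 4 exactly.

Treewidth 4.
One such decomposition:
Bags: B1 = {0, 1, 2, 4, 6}  B2 = {0, 2, 4, 5, 6}  B3 = {0, 1, 3, 4, 6}
Tree: B1–B2, B1–B3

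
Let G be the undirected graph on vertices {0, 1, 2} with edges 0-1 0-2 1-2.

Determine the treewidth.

2

A width-2 tree decomposition is:
Bags: B1 = {0, 1, 2}
Tree: (single bag)
A single bag containing all 3 vertices is trivially a valid decomposition of width 2. On the other hand G contains the 3-clique {0, 1, 2}. A clique must lie in a single bag of any decomposition, so no decomposition can have width below 2. Combining the bounds, tw(G) = 2.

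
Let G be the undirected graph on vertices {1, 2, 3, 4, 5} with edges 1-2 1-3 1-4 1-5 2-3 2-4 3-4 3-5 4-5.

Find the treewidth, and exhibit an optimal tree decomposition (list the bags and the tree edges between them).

Treewidth 3.
One optimal decomposition is:
Bags: B1 = {1, 3, 4, 5}  B2 = {1, 2, 3, 4}
Tree: B1–B2

Each bag holds 4 vertices, so the decomposition has width 3, which upper-bounds the treewidth. On the other hand G contains the 4-clique {1, 2, 3, 4}. A clique must lie in a single bag of any decomposition, so no decomposition can have width below 3. Therefore the treewidth is 3.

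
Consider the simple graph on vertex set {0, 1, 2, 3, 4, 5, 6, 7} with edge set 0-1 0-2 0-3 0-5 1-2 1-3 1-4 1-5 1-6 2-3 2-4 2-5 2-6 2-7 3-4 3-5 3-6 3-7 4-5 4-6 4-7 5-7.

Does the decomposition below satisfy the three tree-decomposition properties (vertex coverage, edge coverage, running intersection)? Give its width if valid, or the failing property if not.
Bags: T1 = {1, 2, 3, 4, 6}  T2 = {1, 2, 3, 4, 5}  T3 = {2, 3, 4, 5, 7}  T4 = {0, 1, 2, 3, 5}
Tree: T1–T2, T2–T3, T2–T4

Yes; width 4.

Vertex coverage: the bags together contain {0, 1, 2, 3, 4, 5, 6, 7}, the full vertex set. Edge coverage: each edge of G has both endpoints in at least one bag. Running intersection: for every vertex, the bags containing it form a connected subtree. All three properties hold, so this is a valid tree decomposition of width max|bag| − 1 = 4, and hence tw(G) ≤ 4.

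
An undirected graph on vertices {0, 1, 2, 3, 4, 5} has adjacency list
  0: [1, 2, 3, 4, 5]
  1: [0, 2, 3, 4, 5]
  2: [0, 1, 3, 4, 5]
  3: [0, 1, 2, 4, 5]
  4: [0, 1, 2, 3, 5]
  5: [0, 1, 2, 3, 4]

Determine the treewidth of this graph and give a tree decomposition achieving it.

With just one bag of size 6, the width is 6 − 1 = 5, so tw(G) ≤ 5. For the lower bound, the 6 vertices {0, 1, 2, 3, 4, 5} are pairwise adjacent, and any tree decomposition puts a clique entirely inside one bag — forcing width ≥ 5. Hence tw(G) = 5 exactly.

Treewidth 5.
One optimal decomposition is:
Bags: B1 = {0, 1, 2, 3, 4, 5}
Tree: (single bag)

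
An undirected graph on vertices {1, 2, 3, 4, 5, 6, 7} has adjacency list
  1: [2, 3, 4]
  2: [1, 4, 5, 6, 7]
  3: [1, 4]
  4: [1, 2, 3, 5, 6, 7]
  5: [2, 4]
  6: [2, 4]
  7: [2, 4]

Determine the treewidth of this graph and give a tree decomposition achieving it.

Every bag has size at most 3, so the width is 3 − 1 = 2 and tw(G) ≤ 2. Conversely, {1, 2, 4} is a clique of size 3, and the vertices of any clique must share a bag in every tree decomposition; so some bag has ≥ 3 vertices and tw(G) ≥ 2. Therefore the treewidth is 2.

Treewidth 2.
One optimal decomposition is:
Bags: B1 = {2, 4, 6}  B2 = {2, 4, 7}  B3 = {2, 4, 5}  B4 = {1, 2, 4}  B5 = {1, 3, 4}
Tree: B1–B2, B1–B3, B1–B4, B4–B5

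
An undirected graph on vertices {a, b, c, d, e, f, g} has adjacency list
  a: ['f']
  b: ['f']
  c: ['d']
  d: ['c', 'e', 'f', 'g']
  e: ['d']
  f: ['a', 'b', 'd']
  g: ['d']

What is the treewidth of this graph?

1

A width-1 tree decomposition is:
Bags: B1 = {d, f}  B2 = {a, f}  B3 = {c, d}  B4 = {b, f}  B5 = {d, g}  B6 = {d, e}
Tree: B1–B2, B1–B3, B2–B4, B1–B5, B5–B6
Each bag holds 2 vertices, so the decomposition has width 1, which upper-bounds the treewidth. Since G has at least one edge (e.g. d–f), it is not an edgeless graph, so tw(G) ≥ 1. Therefore the treewidth is 1.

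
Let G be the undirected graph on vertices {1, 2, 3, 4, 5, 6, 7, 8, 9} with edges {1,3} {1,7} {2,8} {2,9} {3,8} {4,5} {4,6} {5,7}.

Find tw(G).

1

A width-1 tree decomposition is:
Bags: B1 = {2, 9}  B2 = {2, 8}  B3 = {3, 8}  B4 = {1, 3}  B5 = {1, 7}  B6 = {5, 7}  B7 = {4, 5}  B8 = {4, 6}
Tree: B1–B2, B2–B3, B3–B4, B4–B5, B5–B6, B6–B7, B7–B8
Every bag has size at most 2, so the width is 2 − 1 = 1 and tw(G) ≤ 1. Any graph with an edge has treewidth ≥ 1, and G has the edge 9–2. Hence tw(G) = 1 exactly.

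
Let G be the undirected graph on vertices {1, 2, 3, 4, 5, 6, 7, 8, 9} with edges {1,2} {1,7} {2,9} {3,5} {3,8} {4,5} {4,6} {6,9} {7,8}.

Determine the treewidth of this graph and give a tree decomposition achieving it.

Treewidth 2.
Bags: B1 = {4, 6, 9}  B2 = {4, 5, 9}  B3 = {3, 5, 9}  B4 = {3, 8, 9}  B5 = {7, 8, 9}  B6 = {1, 7, 9}  B7 = {1, 2, 9}
Tree: B1–B2, B2–B3, B3–B4, B4–B5, B5–B6, B6–B7

Each bag holds 3 vertices, so the decomposition has width 2, which upper-bounds the treewidth. The edges 9–6–4–5–3–8–7–1–2–9 form a cycle, so G is not a tree and its treewidth is at least 2. Therefore the treewidth is 2.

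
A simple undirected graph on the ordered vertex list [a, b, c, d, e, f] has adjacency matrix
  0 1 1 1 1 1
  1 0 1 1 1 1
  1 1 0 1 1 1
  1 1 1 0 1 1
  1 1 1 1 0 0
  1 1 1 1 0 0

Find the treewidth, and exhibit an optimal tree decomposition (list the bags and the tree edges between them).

Each bag holds 5 vertices, so the decomposition has width 4, which upper-bounds the treewidth. For the lower bound, the 5 vertices {a, b, c, d, e} are pairwise adjacent, and any tree decomposition puts a clique entirely inside one bag — forcing width ≥ 4. Combining the bounds, tw(G) = 4.

Treewidth 4.
One optimal decomposition is:
Bags: B1 = {a, b, c, d, e}  B2 = {a, b, c, d, f}
Tree: B1–B2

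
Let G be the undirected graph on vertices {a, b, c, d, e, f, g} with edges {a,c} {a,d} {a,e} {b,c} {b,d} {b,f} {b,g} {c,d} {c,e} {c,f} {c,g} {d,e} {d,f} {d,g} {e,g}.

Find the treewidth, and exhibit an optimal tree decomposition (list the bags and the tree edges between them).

Every bag has size at most 4, so the width is 4 − 1 = 3 and tw(G) ≤ 3. For the lower bound, the 4 vertices {c, d, e, g} are pairwise adjacent, and any tree decomposition puts a clique entirely inside one bag — forcing width ≥ 3. Combining the bounds, tw(G) = 3.

Treewidth 3.
One such decomposition:
Bags: B1 = {c, d, e, g}  B2 = {a, c, d, e}  B3 = {b, c, d, g}  B4 = {b, c, d, f}
Tree: B1–B2, B1–B3, B3–B4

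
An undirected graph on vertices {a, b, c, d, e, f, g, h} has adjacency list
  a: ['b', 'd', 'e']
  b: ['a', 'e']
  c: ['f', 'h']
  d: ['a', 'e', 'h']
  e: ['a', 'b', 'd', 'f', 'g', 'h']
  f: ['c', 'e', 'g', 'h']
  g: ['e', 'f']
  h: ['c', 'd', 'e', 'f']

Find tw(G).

A width-2 tree decomposition is:
Bags: B1 = {d, e, h}  B2 = {e, f, h}  B3 = {a, d, e}  B4 = {c, f, h}  B5 = {e, f, g}  B6 = {a, b, e}
Tree: B1–B2, B1–B3, B2–B4, B2–B5, B3–B6
Each bag holds 3 vertices, so the decomposition has width 2, which upper-bounds the treewidth. On the other hand G contains the 3-clique {d, e, h}. A clique must lie in a single bag of any decomposition, so no decomposition can have width below 2. Hence tw(G) = 2 exactly.

2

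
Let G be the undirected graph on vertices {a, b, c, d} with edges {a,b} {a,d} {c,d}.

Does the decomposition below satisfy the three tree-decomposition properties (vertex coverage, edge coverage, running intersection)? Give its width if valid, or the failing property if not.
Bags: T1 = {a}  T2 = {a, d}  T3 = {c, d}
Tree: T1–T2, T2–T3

No — vertex b appears in no bag.

A tree decomposition must satisfy three properties: every vertex lies in some bag; for every edge, both endpoints lie together in some bag; and for every vertex, the bags containing it form a connected subtree. Here vertex b appears in no bag, so the decomposition is invalid.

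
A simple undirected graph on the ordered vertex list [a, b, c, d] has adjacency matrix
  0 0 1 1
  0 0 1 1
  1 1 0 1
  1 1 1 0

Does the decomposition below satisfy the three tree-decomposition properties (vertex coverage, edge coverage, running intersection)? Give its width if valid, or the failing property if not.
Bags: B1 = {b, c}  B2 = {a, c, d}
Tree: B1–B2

No — edge (d,b) lies in no bag.

A tree decomposition must satisfy three properties: every vertex lies in some bag; for every edge, both endpoints lie together in some bag; and for every vertex, the bags containing it form a connected subtree. Here edge (d,b) lies in no bag, so the decomposition is invalid.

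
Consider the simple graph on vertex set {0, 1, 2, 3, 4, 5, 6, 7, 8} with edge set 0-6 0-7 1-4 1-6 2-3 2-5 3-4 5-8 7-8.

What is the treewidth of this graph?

A width-2 tree decomposition is:
Bags: B1 = {0, 1, 6}  B2 = {0, 1, 4}  B3 = {0, 3, 4}  B4 = {0, 2, 3}  B5 = {0, 2, 5}  B6 = {0, 5, 8}  B7 = {0, 7, 8}
Tree: B1–B2, B2–B3, B3–B4, B4–B5, B5–B6, B6–B7
The largest bag has 3 vertices, giving width 2; this decomposition certifies tw(G) ≤ 2. For the lower bound, G contains the cycle 0–6–1–4–3–2–5–8–7–0, so G is not a forest; only forests have treewidth ≤ 1, hence tw(G) ≥ 2. Combining the bounds, tw(G) = 2.

2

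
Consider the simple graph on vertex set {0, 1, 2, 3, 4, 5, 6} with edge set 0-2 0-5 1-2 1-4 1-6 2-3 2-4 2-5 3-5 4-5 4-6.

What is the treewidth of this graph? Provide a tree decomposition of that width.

Each bag holds 3 vertices, so the decomposition has width 2, which upper-bounds the treewidth. For the lower bound, the 3 vertices {1, 2, 4} are pairwise adjacent, and any tree decomposition puts a clique entirely inside one bag — forcing width ≥ 2. Combining the bounds, tw(G) = 2.

Treewidth 2.
Bags: B1 = {0, 2, 5}  B2 = {2, 3, 5}  B3 = {2, 4, 5}  B4 = {1, 2, 4}  B5 = {1, 4, 6}
Tree: B1–B2, B2–B3, B3–B4, B4–B5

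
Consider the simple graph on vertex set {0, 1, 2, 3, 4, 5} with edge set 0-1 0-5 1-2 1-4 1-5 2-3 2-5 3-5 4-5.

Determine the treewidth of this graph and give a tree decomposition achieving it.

The largest bag has 3 vertices, giving width 2; this decomposition certifies tw(G) ≤ 2. Conversely, {0, 1, 5} is a clique of size 3, and the vertices of any clique must share a bag in every tree decomposition; so some bag has ≥ 3 vertices and tw(G) ≥ 2. Therefore the treewidth is 2.

Treewidth 2.
One such decomposition:
Bags: B1 = {0, 1, 5}  B2 = {1, 4, 5}  B3 = {1, 2, 5}  B4 = {2, 3, 5}
Tree: B1–B2, B1–B3, B3–B4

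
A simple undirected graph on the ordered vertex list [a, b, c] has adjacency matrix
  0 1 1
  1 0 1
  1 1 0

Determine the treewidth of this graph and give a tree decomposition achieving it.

A single bag containing all 3 vertices is trivially a valid decomposition of width 2. Conversely, {a, b, c} is a clique of size 3, and the vertices of any clique must share a bag in every tree decomposition; so some bag has ≥ 3 vertices and tw(G) ≥ 2. The upper and lower bounds meet at 2, so that is the treewidth.

Treewidth 2.
Bags: B1 = {a, b, c}
Tree: (single bag)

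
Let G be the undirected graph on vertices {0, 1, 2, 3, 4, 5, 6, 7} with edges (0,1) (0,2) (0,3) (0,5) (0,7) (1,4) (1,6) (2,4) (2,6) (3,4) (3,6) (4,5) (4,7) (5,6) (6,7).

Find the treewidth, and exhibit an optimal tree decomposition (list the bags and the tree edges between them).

Each bag holds 4 vertices, so the decomposition has width 3, which upper-bounds the treewidth. For the lower bound: the 4 vertex sets {4,5}, {0,2}, {6}, {7} are disjoint, each induces a connected subgraph, and every pair is joined by at least one edge of G. Contracting each set to a single vertex therefore yields K_{4} as a minor, and since treewidth is minor-monotone, tw(G) ≥ tw(K_{4}) = 3. The upper and lower bounds meet at 3, so that is the treewidth.

Treewidth 3.
One such decomposition:
Bags: B1 = {0, 4, 5, 6}  B2 = {0, 2, 4, 6}  B3 = {0, 4, 6, 7}  B4 = {0, 1, 4, 6}  B5 = {0, 3, 4, 6}
Tree: B1–B2, B2–B3, B3–B4, B4–B5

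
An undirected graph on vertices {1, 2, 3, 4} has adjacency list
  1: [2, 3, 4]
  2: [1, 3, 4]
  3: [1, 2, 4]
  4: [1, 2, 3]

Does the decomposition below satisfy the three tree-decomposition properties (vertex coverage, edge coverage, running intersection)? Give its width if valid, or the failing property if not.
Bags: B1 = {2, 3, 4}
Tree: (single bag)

A tree decomposition must satisfy three properties: every vertex lies in some bag; for every edge, both endpoints lie together in some bag; and for every vertex, the bags containing it form a connected subtree. Here vertex 1 appears in no bag, so the decomposition is invalid.

No — vertex 1 appears in no bag.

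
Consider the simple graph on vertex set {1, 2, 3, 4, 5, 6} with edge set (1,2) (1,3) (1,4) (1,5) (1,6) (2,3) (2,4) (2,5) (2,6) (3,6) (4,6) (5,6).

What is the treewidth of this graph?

3

A width-3 tree decomposition is:
Bags: B1 = {1, 2, 5, 6}  B2 = {1, 2, 3, 6}  B3 = {1, 2, 4, 6}
Tree: B1–B2, B1–B3
Each bag holds 4 vertices, so the decomposition has width 3, which upper-bounds the treewidth. Conversely, {1, 2, 3, 6} is a clique of size 4, and the vertices of any clique must share a bag in every tree decomposition; so some bag has ≥ 4 vertices and tw(G) ≥ 3. Hence tw(G) = 3 exactly.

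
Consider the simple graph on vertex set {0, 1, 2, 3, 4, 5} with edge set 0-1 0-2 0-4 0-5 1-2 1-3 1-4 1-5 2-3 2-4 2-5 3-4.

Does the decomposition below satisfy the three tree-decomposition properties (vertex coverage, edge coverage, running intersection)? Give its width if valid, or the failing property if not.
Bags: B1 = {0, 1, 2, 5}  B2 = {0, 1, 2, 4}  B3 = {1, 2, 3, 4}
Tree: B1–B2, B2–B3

Yes; width 3.

Checking the three conditions: (i) the bags cover all of {0, 1, 2, 3, 4, 5}; (ii) for each edge, some bag contains both endpoints; (iii) the bags containing any fixed vertex form a subtree. All hold, so the decomposition is valid with width 4 − 1 = 3.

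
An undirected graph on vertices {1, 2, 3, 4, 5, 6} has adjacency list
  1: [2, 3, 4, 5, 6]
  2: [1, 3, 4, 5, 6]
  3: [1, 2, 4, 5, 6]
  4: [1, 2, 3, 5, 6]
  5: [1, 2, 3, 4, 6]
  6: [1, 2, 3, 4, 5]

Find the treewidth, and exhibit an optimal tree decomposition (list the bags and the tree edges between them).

With just one bag of size 6, the width is 6 − 1 = 5, so tw(G) ≤ 5. Conversely, {1, 2, 3, 4, 5, 6} is a clique of size 6, and the vertices of any clique must share a bag in every tree decomposition; so some bag has ≥ 6 vertices and tw(G) ≥ 5. Combining the bounds, tw(G) = 5.

Treewidth 5.
One optimal decomposition is:
Bags: B1 = {1, 2, 3, 4, 5, 6}
Tree: (single bag)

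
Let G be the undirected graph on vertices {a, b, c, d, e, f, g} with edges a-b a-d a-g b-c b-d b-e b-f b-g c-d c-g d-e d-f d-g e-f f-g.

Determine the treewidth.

3

A width-3 tree decomposition is:
Bags: B1 = {b, d, f, g}  B2 = {b, d, e, f}  B3 = {b, c, d, g}  B4 = {a, b, d, g}
Tree: B1–B2, B1–B3, B1–B4
The largest bag has 4 vertices, giving width 3; this decomposition certifies tw(G) ≤ 3. For the lower bound, the 4 vertices {b, d, f, g} are pairwise adjacent, and any tree decomposition puts a clique entirely inside one bag — forcing width ≥ 3. Hence tw(G) = 3 exactly.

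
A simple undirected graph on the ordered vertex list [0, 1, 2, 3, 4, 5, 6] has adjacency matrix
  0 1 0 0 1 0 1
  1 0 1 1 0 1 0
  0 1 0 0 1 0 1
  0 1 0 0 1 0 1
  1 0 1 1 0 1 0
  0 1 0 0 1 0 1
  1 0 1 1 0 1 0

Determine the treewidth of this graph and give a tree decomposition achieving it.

Every bag has size at most 4, so the width is 4 − 1 = 3 and tw(G) ≤ 3. For the lower bound: the 4 vertex sets {1,2}, {3,4}, {6}, {0} are disjoint, each induces a connected subgraph, and every pair is joined by at least one edge of G. Contracting each set to a single vertex therefore yields K_{4} as a minor, and since treewidth is minor-monotone, tw(G) ≥ tw(K_{4}) = 3. The upper and lower bounds meet at 3, so that is the treewidth.

Treewidth 3.
One optimal decomposition is:
Bags: B1 = {1, 2, 4, 6}  B2 = {1, 3, 4, 6}  B3 = {0, 1, 4, 6}  B4 = {1, 4, 5, 6}
Tree: B1–B2, B2–B3, B3–B4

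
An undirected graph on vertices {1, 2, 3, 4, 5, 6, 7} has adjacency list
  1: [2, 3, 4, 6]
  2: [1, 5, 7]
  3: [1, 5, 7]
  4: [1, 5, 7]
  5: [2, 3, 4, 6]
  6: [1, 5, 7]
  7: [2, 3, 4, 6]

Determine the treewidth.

3

A width-3 tree decomposition is:
Bags: B1 = {1, 2, 5, 7}  B2 = {1, 3, 5, 7}  B3 = {1, 4, 5, 7}  B4 = {1, 5, 6, 7}
Tree: B1–B2, B2–B3, B3–B4
Every bag has size at most 4, so the width is 4 − 1 = 3 and tw(G) ≤ 3. For the lower bound: the 4 vertex sets {1,2}, {3,7}, {5}, {4} are disjoint, each induces a connected subgraph, and every pair is joined by at least one edge of G. Contracting each set to a single vertex therefore yields K_{4} as a minor, and since treewidth is minor-monotone, tw(G) ≥ tw(K_{4}) = 3. Combining the bounds, tw(G) = 3.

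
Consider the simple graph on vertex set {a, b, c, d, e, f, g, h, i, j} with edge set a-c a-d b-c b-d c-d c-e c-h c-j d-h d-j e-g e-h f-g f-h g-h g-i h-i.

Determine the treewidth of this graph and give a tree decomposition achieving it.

Every bag has size at most 3, so the width is 3 − 1 = 2 and tw(G) ≤ 2. On the other hand G contains the 3-clique {c, d, j}. A clique must lie in a single bag of any decomposition, so no decomposition can have width below 2. Combining the bounds, tw(G) = 2.

Treewidth 2.
Bags: B1 = {c, d, h}  B2 = {c, d, j}  B3 = {c, e, h}  B4 = {e, g, h}  B5 = {g, h, i}  B6 = {b, c, d}  B7 = {f, g, h}  B8 = {a, c, d}
Tree: B1–B2, B1–B3, B3–B4, B4–B5, B1–B6, B5–B7, B6–B8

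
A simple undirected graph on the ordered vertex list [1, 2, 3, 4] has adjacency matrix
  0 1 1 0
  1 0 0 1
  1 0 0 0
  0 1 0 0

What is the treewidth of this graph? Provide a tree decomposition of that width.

Treewidth 1.
Bags: B1 = {1, 3}  B2 = {1, 2}  B3 = {2, 4}
Tree: B1–B2, B2–B3

Every bag has size at most 2, so the width is 2 − 1 = 1 and tw(G) ≤ 1. Since G has at least one edge (e.g. 1–3), it is not an edgeless graph, so tw(G) ≥ 1. Combining the bounds, tw(G) = 1.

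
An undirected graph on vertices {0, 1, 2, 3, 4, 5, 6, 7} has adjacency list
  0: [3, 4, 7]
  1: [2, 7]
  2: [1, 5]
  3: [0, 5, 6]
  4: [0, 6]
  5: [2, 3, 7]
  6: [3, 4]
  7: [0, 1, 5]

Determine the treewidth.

A width-2 tree decomposition is:
Bags: B1 = {1, 2, 7}  B2 = {2, 5, 7}  B3 = {0, 5, 7}  B4 = {0, 3, 5}  B5 = {0, 3, 4}  B6 = {3, 4, 6}
Tree: B1–B2, B2–B3, B3–B4, B4–B5, B5–B6
Every bag has size at most 3, so the width is 3 − 1 = 2 and tw(G) ≤ 2. Since 1–2–5–7–1 is a cycle in G, G is not acyclic. Forests are exactly the graphs of treewidth ≤ 1, so tw(G) ≥ 2. Therefore the treewidth is 2.

2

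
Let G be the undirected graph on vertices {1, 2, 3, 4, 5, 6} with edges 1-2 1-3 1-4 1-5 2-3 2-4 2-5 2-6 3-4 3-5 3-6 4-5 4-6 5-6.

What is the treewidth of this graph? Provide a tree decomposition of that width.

Treewidth 4.
Bags: B1 = {1, 2, 3, 4, 5}  B2 = {2, 3, 4, 5, 6}
Tree: B1–B2

The largest bag has 5 vertices, giving width 4; this decomposition certifies tw(G) ≤ 4. For the lower bound, the 5 vertices {1, 2, 3, 4, 5} are pairwise adjacent, and any tree decomposition puts a clique entirely inside one bag — forcing width ≥ 4. The upper and lower bounds meet at 4, so that is the treewidth.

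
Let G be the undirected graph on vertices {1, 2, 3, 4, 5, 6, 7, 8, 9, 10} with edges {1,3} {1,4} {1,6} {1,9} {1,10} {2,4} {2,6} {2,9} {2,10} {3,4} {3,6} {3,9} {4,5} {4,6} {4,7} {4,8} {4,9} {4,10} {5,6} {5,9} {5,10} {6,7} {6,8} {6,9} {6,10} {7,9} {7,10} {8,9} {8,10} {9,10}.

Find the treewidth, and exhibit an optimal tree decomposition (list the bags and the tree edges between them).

The largest bag has 5 vertices, giving width 4; this decomposition certifies tw(G) ≤ 4. On the other hand G contains the 5-clique {1, 4, 6, 9, 10}. A clique must lie in a single bag of any decomposition, so no decomposition can have width below 4. Combining the bounds, tw(G) = 4.

Treewidth 4.
One optimal decomposition is:
Bags: B1 = {1, 4, 6, 9, 10}  B2 = {2, 4, 6, 9, 10}  B3 = {4, 6, 7, 9, 10}  B4 = {1, 3, 4, 6, 9}  B5 = {4, 6, 8, 9, 10}  B6 = {4, 5, 6, 9, 10}
Tree: B1–B2, B1–B3, B1–B4, B1–B5, B3–B6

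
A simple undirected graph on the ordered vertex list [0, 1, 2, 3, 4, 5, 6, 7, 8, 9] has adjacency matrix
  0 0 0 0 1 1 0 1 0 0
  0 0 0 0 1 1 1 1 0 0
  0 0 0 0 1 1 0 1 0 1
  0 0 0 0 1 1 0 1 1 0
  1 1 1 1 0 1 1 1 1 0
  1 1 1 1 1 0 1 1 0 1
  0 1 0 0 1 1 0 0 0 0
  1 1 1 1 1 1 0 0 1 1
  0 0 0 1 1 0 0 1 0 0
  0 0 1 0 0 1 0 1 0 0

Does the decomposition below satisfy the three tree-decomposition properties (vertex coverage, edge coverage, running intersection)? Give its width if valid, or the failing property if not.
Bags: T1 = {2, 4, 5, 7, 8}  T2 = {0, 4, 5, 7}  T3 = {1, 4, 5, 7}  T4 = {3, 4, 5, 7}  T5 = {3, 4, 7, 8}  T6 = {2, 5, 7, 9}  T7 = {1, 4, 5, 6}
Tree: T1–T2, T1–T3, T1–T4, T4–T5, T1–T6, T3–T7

A tree decomposition must satisfy three properties: every vertex lies in some bag; for every edge, both endpoints lie together in some bag; and for every vertex, the bags containing it form a connected subtree. Here bags containing vertex 8 are not connected in the tree, so the decomposition is invalid.

No — bags containing vertex 8 are not connected in the tree.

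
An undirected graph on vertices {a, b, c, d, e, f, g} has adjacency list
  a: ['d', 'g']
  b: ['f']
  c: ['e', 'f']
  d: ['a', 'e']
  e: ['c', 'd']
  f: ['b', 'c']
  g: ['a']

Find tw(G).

A width-1 tree decomposition is:
Bags: B1 = {b, f}  B2 = {c, f}  B3 = {c, e}  B4 = {d, e}  B5 = {a, d}  B6 = {a, g}
Tree: B1–B2, B2–B3, B3–B4, B4–B5, B5–B6
Every bag has size at most 2, so the width is 2 − 1 = 1 and tw(G) ≤ 1. Any graph with an edge has treewidth ≥ 1, and G has the edge b–f. The upper and lower bounds meet at 1, so that is the treewidth.

1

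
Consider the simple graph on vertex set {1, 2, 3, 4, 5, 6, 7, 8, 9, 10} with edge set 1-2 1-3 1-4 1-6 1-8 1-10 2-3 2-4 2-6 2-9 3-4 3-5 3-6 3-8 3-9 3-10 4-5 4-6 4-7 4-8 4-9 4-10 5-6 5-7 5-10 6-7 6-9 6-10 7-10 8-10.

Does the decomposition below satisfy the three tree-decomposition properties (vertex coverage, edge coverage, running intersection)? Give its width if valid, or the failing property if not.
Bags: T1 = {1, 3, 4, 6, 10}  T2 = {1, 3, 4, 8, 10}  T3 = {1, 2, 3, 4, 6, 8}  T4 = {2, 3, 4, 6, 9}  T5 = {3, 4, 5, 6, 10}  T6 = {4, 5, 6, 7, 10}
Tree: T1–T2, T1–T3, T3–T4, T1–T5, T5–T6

A tree decomposition must satisfy three properties: every vertex lies in some bag; for every edge, both endpoints lie together in some bag; and for every vertex, the bags containing it form a connected subtree. Here bags containing vertex 8 are not connected in the tree, so the decomposition is invalid.

No — bags containing vertex 8 are not connected in the tree.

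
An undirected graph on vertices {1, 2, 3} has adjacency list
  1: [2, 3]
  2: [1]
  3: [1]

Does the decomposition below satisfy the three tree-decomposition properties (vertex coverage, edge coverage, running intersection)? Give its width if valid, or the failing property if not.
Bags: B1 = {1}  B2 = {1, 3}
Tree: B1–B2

No — vertex 2 appears in no bag.

A tree decomposition must satisfy three properties: every vertex lies in some bag; for every edge, both endpoints lie together in some bag; and for every vertex, the bags containing it form a connected subtree. Here vertex 2 appears in no bag, so the decomposition is invalid.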